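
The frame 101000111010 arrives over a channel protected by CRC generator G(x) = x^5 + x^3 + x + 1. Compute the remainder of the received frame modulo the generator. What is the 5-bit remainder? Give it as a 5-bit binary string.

Modulo-2 division of 101000111010 by 101011:
  pos 0: 101000 XOR 101011 = 000011
  pos 4: 111110 XOR 101011 = 010101
  pos 5: 101011 XOR 101011 = 000000
Remainder = 00000 (zero — the frame passes the CRC check).

00000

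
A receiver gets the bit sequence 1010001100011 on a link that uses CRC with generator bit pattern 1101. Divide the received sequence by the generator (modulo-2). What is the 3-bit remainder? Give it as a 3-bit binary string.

000

Modulo-2 division of 1010001100011 by 1101:
  pos 0: 1010 XOR 1101 = 0111
  pos 1: 1110 XOR 1101 = 0011
  pos 3: 1101 XOR 1101 = 0000
  pos 7: 1000 XOR 1101 = 0101
  pos 8: 1011 XOR 1101 = 0110
  pos 9: 1101 XOR 1101 = 0000
Remainder = 000 (zero — the frame passes the CRC check).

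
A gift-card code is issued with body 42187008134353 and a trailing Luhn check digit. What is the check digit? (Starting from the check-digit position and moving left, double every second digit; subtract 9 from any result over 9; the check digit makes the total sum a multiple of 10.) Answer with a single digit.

2

Partial digits right→left: 3 5 3 4 3 1 8 0 0 7 8 1 2 4
Double every second digit counting from the check-digit position (so the 1st, 3rd, 5th, ... of the partial from the right).
  doubled (with −9 where >9): 6 6 6 7 0 7 4 → sum 36
  kept as-is: 5 4 1 0 7 1 4 → sum 22
Total = 36 + 22 = 58.
Check digit = (10 − (58 mod 10)) mod 10 = 2.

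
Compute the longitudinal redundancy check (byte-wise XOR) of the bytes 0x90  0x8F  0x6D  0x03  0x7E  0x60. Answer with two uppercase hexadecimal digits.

6F

XOR the bytes together:
  start with 0x90
  0x90 ⊕ 0x8F = 0x1F
  0x1F ⊕ 0x6D = 0x72
  0x72 ⊕ 0x03 = 0x71
  0x71 ⊕ 0x7E = 0x0F
  0x0F ⊕ 0x60 = 0x6F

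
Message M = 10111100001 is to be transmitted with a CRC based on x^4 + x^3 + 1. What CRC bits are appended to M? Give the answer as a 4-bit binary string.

Append 4 zeros: 101111000010000. Divide by 11001 (XOR where the leading bit is 1):
  pos 0: 10111 XOR 11001 = 01110
  pos 1: 11101 XOR 11001 = 00100
  pos 3: 10000 XOR 11001 = 01001
  pos 4: 10010 XOR 11001 = 01011
  pos 5: 10110 XOR 11001 = 01111
  pos 6: 11111 XOR 11001 = 00110
  pos 8: 11000 XOR 11001 = 00001
Remainder (last 4 bits) = 0100. This is the CRC / FCS.

0100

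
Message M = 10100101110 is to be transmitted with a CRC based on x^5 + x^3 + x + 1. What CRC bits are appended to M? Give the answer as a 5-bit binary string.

Append 5 zeros: 1010010111000000. Divide by 101011 (XOR where the leading bit is 1):
  pos 0: 101001 XOR 101011 = 000010
  pos 4: 100111 XOR 101011 = 001100
  pos 6: 110000 XOR 101011 = 011011
  pos 7: 110110 XOR 101011 = 011101
  pos 8: 111010 XOR 101011 = 010001
  pos 9: 100010 XOR 101011 = 001001
Remainder (last 5 bits) = 10010. This is the CRC / FCS.

10010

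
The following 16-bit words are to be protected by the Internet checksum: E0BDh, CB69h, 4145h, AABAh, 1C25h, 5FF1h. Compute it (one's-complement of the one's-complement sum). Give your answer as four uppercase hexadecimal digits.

One's-complement addition (fold any carry out of bit 15 back into bit 0):
  0xE0BD + 0xCB69 = 0x1AC26 → wrap carry → 0xAC27
  0xAC27 + 0x4145 = 0x0ED6C
  0xED6C + 0xAABA = 0x19826 → wrap carry → 0x9827
  0x9827 + 0x1C25 = 0x0B44C
  0xB44C + 0x5FF1 = 0x1143D → wrap carry → 0x143E
One's-complement sum = 0x143E.
Checksum = ~0x143E & 0xFFFF = 0xEBC1.

EBC1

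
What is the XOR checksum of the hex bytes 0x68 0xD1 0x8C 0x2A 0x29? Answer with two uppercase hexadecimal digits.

36

XOR the bytes together:
  start with 0x68
  0x68 ⊕ 0xD1 = 0xB9
  0xB9 ⊕ 0x8C = 0x35
  0x35 ⊕ 0x2A = 0x1F
  0x1F ⊕ 0x29 = 0x36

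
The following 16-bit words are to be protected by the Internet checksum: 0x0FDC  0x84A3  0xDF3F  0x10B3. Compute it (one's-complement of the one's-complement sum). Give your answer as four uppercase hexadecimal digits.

One's-complement addition (fold any carry out of bit 15 back into bit 0):
  0x0FDC + 0x84A3 = 0x0947F
  0x947F + 0xDF3F = 0x173BE → wrap carry → 0x73BF
  0x73BF + 0x10B3 = 0x08472
One's-complement sum = 0x8472.
Checksum = ~0x8472 & 0xFFFF = 0x7B8D.

7B8D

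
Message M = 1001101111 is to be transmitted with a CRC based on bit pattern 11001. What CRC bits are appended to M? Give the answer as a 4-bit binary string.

0011

Append 4 zeros: 10011011110000. Divide by 11001 (XOR where the leading bit is 1):
  pos 0: 10011 XOR 11001 = 01010
  pos 1: 10100 XOR 11001 = 01101
  pos 2: 11011 XOR 11001 = 00010
  pos 5: 10111 XOR 11001 = 01110
  pos 6: 11100 XOR 11001 = 00101
  pos 8: 10100 XOR 11001 = 01101
  pos 9: 11010 XOR 11001 = 00011
Remainder (last 4 bits) = 0011. This is the CRC / FCS.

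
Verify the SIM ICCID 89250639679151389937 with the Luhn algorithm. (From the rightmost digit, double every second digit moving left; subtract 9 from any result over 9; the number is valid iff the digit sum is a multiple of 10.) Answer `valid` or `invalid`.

From the right, keep odd positions and double even positions (subtract 9 from any doubled value over 9):
  doubled (positions 2,4,...): 6 9 6 1 9 3 6 0 4 7 → sum 51
  kept (positions 1,3,...): 7 9 8 1 1 7 9 6 5 9 → sum 62
Total = 113.
113 mod 10 = 3, so the number is invalid.

invalid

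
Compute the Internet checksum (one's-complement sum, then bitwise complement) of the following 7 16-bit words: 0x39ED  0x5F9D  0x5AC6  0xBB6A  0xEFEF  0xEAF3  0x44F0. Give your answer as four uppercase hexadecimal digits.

3070

One's-complement addition (fold any carry out of bit 15 back into bit 0):
  0x39ED + 0x5F9D = 0x0998A
  0x998A + 0x5AC6 = 0x0F450
  0xF450 + 0xBB6A = 0x1AFBA → wrap carry → 0xAFBB
  0xAFBB + 0xEFEF = 0x19FAA → wrap carry → 0x9FAB
  0x9FAB + 0xEAF3 = 0x18A9E → wrap carry → 0x8A9F
  0x8A9F + 0x44F0 = 0x0CF8F
One's-complement sum = 0xCF8F.
Checksum = ~0xCF8F & 0xFFFF = 0x3070.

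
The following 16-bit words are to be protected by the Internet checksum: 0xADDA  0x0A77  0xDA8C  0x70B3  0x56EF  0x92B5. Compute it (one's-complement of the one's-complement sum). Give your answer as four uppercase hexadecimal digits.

12C9

One's-complement addition (fold any carry out of bit 15 back into bit 0):
  0xADDA + 0x0A77 = 0x0B851
  0xB851 + 0xDA8C = 0x192DD → wrap carry → 0x92DE
  0x92DE + 0x70B3 = 0x10391 → wrap carry → 0x0392
  0x0392 + 0x56EF = 0x05A81
  0x5A81 + 0x92B5 = 0x0ED36
One's-complement sum = 0xED36.
Checksum = ~0xED36 & 0xFFFF = 0x12C9.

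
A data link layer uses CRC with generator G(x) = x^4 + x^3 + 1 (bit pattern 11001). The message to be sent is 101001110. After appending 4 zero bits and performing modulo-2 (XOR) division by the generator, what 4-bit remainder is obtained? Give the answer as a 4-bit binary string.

1010

Append 4 zeros: 1010011100000. Divide by 11001 (XOR where the leading bit is 1):
  pos 0: 10100 XOR 11001 = 01101
  pos 1: 11011 XOR 11001 = 00010
  pos 4: 10110 XOR 11001 = 01111
  pos 5: 11110 XOR 11001 = 00111
  pos 7: 11100 XOR 11001 = 00101
Remainder (last 4 bits) = 1010. This is the CRC / FCS.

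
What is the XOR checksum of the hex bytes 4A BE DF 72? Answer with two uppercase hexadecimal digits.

XOR the bytes together:
  start with 0x4A
  0x4A ⊕ 0xBE = 0xF4
  0xF4 ⊕ 0xDF = 0x2B
  0x2B ⊕ 0x72 = 0x59

59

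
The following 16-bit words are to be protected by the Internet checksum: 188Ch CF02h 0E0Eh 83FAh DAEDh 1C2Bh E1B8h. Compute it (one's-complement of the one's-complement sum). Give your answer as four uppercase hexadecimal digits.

One's-complement addition (fold any carry out of bit 15 back into bit 0):
  0x188C + 0xCF02 = 0x0E78E
  0xE78E + 0x0E0E = 0x0F59C
  0xF59C + 0x83FA = 0x17996 → wrap carry → 0x7997
  0x7997 + 0xDAED = 0x15484 → wrap carry → 0x5485
  0x5485 + 0x1C2B = 0x070B0
  0x70B0 + 0xE1B8 = 0x15268 → wrap carry → 0x5269
One's-complement sum = 0x5269.
Checksum = ~0x5269 & 0xFFFF = 0xAD96.

AD96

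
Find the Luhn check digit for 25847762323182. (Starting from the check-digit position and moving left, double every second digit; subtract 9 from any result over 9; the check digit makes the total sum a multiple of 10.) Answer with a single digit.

5

Partial digits right→left: 2 8 1 3 2 3 2 6 7 7 4 8 5 2
Double every second digit counting from the check-digit position (so the 1st, 3rd, 5th, ... of the partial from the right).
  doubled (with −9 where >9): 4 2 4 4 5 8 1 → sum 28
  kept as-is: 8 3 3 6 7 8 2 → sum 37
Total = 28 + 37 = 65.
Check digit = (10 − (65 mod 10)) mod 10 = 5.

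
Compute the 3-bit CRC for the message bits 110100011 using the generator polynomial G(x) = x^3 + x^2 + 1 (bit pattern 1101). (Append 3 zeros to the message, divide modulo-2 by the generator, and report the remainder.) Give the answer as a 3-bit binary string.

010

Append 3 zeros: 110100011000. Divide by 1101 (XOR where the leading bit is 1):
  pos 0: 1101 XOR 1101 = 0000
  pos 7: 1100 XOR 1101 = 0001
Remainder (last 3 bits) = 010. This is the CRC / FCS.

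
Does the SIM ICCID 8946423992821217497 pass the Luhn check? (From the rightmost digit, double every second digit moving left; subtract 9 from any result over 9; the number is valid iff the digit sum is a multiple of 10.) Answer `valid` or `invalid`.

From the right, keep odd positions and double even positions (subtract 9 from any doubled value over 9):
  doubled (positions 2,4,...): 9 5 4 4 4 9 4 3 9 → sum 51
  kept (positions 1,3,...): 7 4 1 1 8 9 3 4 4 8 → sum 49
Total = 100.
100 mod 10 = 0, so the number is valid.

valid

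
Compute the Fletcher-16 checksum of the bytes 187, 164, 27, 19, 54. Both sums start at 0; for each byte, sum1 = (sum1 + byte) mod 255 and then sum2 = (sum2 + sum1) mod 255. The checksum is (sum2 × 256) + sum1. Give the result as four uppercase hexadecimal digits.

EAC4

Running sums (mod 255):
  after byte 0 (187): sum1=187, sum2=187
  after byte 1 (164): sum1=96, sum2=28
  after byte 2 (27): sum1=123, sum2=151
  after byte 3 (19): sum1=142, sum2=38
  after byte 4 (54): sum1=196, sum2=234
Checksum = sum2·256 + sum1 = 234·256 + 196 = 60100 = 0xEAC4.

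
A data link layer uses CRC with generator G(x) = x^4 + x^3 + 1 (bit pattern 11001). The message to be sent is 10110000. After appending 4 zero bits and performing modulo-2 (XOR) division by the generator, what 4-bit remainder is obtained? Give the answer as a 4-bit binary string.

0110

Append 4 zeros: 101100000000. Divide by 11001 (XOR where the leading bit is 1):
  pos 0: 10110 XOR 11001 = 01111
  pos 1: 11110 XOR 11001 = 00111
  pos 3: 11100 XOR 11001 = 00101
  pos 5: 10100 XOR 11001 = 01101
  pos 6: 11010 XOR 11001 = 00011
Remainder (last 4 bits) = 0110. This is the CRC / FCS.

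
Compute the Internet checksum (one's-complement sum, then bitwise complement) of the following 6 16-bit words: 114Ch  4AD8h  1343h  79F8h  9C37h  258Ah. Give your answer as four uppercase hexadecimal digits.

54DE

One's-complement addition (fold any carry out of bit 15 back into bit 0):
  0x114C + 0x4AD8 = 0x05C24
  0x5C24 + 0x1343 = 0x06F67
  0x6F67 + 0x79F8 = 0x0E95F
  0xE95F + 0x9C37 = 0x18596 → wrap carry → 0x8597
  0x8597 + 0x258A = 0x0AB21
One's-complement sum = 0xAB21.
Checksum = ~0xAB21 & 0xFFFF = 0x54DE.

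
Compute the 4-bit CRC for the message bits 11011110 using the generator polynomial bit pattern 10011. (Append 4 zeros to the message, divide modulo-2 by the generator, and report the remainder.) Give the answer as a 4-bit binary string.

Append 4 zeros: 110111100000. Divide by 10011 (XOR where the leading bit is 1):
  pos 0: 11011 XOR 10011 = 01000
  pos 1: 10001 XOR 10011 = 00010
  pos 4: 10100 XOR 10011 = 00111
  pos 6: 11100 XOR 10011 = 01111
  pos 7: 11110 XOR 10011 = 01101
Remainder (last 4 bits) = 1101. This is the CRC / FCS.

1101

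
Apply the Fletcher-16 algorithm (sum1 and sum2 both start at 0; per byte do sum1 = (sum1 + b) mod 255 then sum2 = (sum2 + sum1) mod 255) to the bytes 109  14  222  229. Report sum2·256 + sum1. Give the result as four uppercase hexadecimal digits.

Running sums (mod 255):
  after byte 0 (109): sum1=109, sum2=109
  after byte 1 (14): sum1=123, sum2=232
  after byte 2 (222): sum1=90, sum2=67
  after byte 3 (229): sum1=64, sum2=131
Checksum = sum2·256 + sum1 = 131·256 + 64 = 33600 = 0x8340.

8340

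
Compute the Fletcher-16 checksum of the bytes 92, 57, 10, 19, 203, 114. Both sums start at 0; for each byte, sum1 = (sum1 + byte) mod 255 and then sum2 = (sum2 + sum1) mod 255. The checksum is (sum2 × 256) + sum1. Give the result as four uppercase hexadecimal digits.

Running sums (mod 255):
  after byte 0 (92): sum1=92, sum2=92
  after byte 1 (57): sum1=149, sum2=241
  after byte 2 (10): sum1=159, sum2=145
  after byte 3 (19): sum1=178, sum2=68
  after byte 4 (203): sum1=126, sum2=194
  after byte 5 (114): sum1=240, sum2=179
Checksum = sum2·256 + sum1 = 179·256 + 240 = 46064 = 0xB3F0.

B3F0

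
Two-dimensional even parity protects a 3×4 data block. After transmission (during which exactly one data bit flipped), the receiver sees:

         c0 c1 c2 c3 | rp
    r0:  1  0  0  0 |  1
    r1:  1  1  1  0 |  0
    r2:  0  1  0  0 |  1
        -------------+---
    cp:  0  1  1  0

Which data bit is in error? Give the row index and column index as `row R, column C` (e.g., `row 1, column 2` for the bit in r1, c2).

Recompute each row's even parity and compare to rp:
  r0: data parity 1, sent rp 1 → ok
  r1: data parity 1, sent rp 0 → mismatch
  r2: data parity 1, sent rp 1 → ok
Recompute each column's even parity and compare to cp:
  c0: data parity 0, sent cp 0 → ok
  c1: data parity 0, sent cp 1 → mismatch
  c2: data parity 1, sent cp 1 → ok
  c3: data parity 0, sent cp 0 → ok
Exactly one row (r1) and one column (c1) fail → the flipped bit is at their intersection.

row 1, column 1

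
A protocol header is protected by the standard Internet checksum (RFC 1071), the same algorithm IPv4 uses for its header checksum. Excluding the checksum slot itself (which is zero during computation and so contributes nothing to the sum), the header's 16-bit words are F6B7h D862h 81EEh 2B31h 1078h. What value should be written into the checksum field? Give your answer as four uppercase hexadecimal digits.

734D

One's-complement addition (fold any carry out of bit 15 back into bit 0):
  0xF6B7 + 0xD862 = 0x1CF19 → wrap carry → 0xCF1A
  0xCF1A + 0x81EE = 0x15108 → wrap carry → 0x5109
  0x5109 + 0x2B31 = 0x07C3A
  0x7C3A + 0x1078 = 0x08CB2
One's-complement sum = 0x8CB2.
Checksum = ~0x8CB2 & 0xFFFF = 0x734D.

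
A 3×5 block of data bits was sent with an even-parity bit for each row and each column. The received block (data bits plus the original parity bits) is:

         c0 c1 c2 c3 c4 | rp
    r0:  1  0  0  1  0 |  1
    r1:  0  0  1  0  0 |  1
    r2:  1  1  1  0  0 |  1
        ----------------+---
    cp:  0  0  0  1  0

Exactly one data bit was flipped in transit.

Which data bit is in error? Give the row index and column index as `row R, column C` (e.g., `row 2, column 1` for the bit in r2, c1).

row 0, column 1

Recompute each row's even parity and compare to rp:
  r0: data parity 0, sent rp 1 → mismatch
  r1: data parity 1, sent rp 1 → ok
  r2: data parity 1, sent rp 1 → ok
Recompute each column's even parity and compare to cp:
  c0: data parity 0, sent cp 0 → ok
  c1: data parity 1, sent cp 0 → mismatch
  c2: data parity 0, sent cp 0 → ok
  c3: data parity 1, sent cp 1 → ok
  c4: data parity 0, sent cp 0 → ok
Exactly one row (r0) and one column (c1) fail → the flipped bit is at their intersection.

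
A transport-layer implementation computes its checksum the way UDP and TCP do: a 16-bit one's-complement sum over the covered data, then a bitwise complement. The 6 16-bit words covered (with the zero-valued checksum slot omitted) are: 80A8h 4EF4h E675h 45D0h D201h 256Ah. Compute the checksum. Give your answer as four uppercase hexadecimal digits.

0CB1

One's-complement addition (fold any carry out of bit 15 back into bit 0):
  0x80A8 + 0x4EF4 = 0x0CF9C
  0xCF9C + 0xE675 = 0x1B611 → wrap carry → 0xB612
  0xB612 + 0x45D0 = 0x0FBE2
  0xFBE2 + 0xD201 = 0x1CDE3 → wrap carry → 0xCDE4
  0xCDE4 + 0x256A = 0x0F34E
One's-complement sum = 0xF34E.
Checksum = ~0xF34E & 0xFFFF = 0x0CB1.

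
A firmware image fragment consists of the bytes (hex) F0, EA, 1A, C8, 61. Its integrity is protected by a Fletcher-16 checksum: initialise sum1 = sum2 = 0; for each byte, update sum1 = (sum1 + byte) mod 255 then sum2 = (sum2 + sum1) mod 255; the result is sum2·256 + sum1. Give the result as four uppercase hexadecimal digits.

Running sums (mod 255):
  after byte 0 (F0): sum1=240, sum2=240
  after byte 1 (EA): sum1=219, sum2=204
  after byte 2 (1A): sum1=245, sum2=194
  after byte 3 (C8): sum1=190, sum2=129
  after byte 4 (61): sum1=32, sum2=161
Checksum = sum2·256 + sum1 = 161·256 + 32 = 41248 = 0xA120.

A120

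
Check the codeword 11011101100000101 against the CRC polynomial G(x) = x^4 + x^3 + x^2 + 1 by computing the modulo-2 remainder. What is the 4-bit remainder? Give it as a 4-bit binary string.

0001

Modulo-2 division of 11011101100000101 by 11101:
  pos 0: 11011 XOR 11101 = 00110
  pos 2: 11010 XOR 11101 = 00111
  pos 4: 11111 XOR 11101 = 00010
  pos 7: 10000 XOR 11101 = 01101
  pos 8: 11010 XOR 11101 = 00111
  pos 10: 11101 XOR 11101 = 00000
Remainder = 0001 (nonzero — an error is detected).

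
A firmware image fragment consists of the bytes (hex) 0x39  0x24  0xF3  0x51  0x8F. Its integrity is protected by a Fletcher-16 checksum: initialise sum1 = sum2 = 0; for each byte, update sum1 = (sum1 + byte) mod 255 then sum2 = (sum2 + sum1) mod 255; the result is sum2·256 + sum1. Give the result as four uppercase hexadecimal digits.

Running sums (mod 255):
  after byte 0 (0x39): sum1=57, sum2=57
  after byte 1 (0x24): sum1=93, sum2=150
  after byte 2 (0xF3): sum1=81, sum2=231
  after byte 3 (0x51): sum1=162, sum2=138
  after byte 4 (0x8F): sum1=50, sum2=188
Checksum = sum2·256 + sum1 = 188·256 + 50 = 48178 = 0xBC32.

BC32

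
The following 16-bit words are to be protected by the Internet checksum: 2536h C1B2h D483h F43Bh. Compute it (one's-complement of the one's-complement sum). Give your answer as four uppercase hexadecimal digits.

5057

One's-complement addition (fold any carry out of bit 15 back into bit 0):
  0x2536 + 0xC1B2 = 0x0E6E8
  0xE6E8 + 0xD483 = 0x1BB6B → wrap carry → 0xBB6C
  0xBB6C + 0xF43B = 0x1AFA7 → wrap carry → 0xAFA8
One's-complement sum = 0xAFA8.
Checksum = ~0xAFA8 & 0xFFFF = 0x5057.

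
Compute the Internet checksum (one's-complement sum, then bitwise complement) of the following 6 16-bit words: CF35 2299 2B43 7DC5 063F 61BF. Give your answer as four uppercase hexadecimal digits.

One's-complement addition (fold any carry out of bit 15 back into bit 0):
  0xCF35 + 0x2299 = 0x0F1CE
  0xF1CE + 0x2B43 = 0x11D11 → wrap carry → 0x1D12
  0x1D12 + 0x7DC5 = 0x09AD7
  0x9AD7 + 0x063F = 0x0A116
  0xA116 + 0x61BF = 0x102D5 → wrap carry → 0x02D6
One's-complement sum = 0x02D6.
Checksum = ~0x02D6 & 0xFFFF = 0xFD29.

FD29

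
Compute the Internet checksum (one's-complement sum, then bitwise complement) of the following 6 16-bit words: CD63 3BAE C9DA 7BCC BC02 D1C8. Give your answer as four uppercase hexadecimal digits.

One's-complement addition (fold any carry out of bit 15 back into bit 0):
  0xCD63 + 0x3BAE = 0x10911 → wrap carry → 0x0912
  0x0912 + 0xC9DA = 0x0D2EC
  0xD2EC + 0x7BCC = 0x14EB8 → wrap carry → 0x4EB9
  0x4EB9 + 0xBC02 = 0x10ABB → wrap carry → 0x0ABC
  0x0ABC + 0xD1C8 = 0x0DC84
One's-complement sum = 0xDC84.
Checksum = ~0xDC84 & 0xFFFF = 0x237B.

237B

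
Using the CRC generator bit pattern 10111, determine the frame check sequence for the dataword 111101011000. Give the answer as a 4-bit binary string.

Append 4 zeros: 1111010110000000. Divide by 10111 (XOR where the leading bit is 1):
  pos 0: 11110 XOR 10111 = 01001
  pos 1: 10011 XOR 10111 = 00100
  pos 3: 10001 XOR 10111 = 00110
  pos 5: 11010 XOR 10111 = 01101
  pos 6: 11010 XOR 10111 = 01101
  pos 7: 11010 XOR 10111 = 01101
  pos 8: 11010 XOR 10111 = 01101
  pos 9: 11010 XOR 10111 = 01101
  pos 10: 11010 XOR 10111 = 01101
  pos 11: 11010 XOR 10111 = 01101
Remainder (last 4 bits) = 1101. This is the CRC / FCS.

1101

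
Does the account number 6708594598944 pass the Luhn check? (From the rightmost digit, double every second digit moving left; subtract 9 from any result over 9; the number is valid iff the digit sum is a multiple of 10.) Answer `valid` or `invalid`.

From the right, keep odd positions and double even positions (subtract 9 from any doubled value over 9):
  doubled (positions 2,4,...): 8 7 1 9 7 5 → sum 37
  kept (positions 1,3,...): 4 9 9 4 5 0 6 → sum 37
Total = 74.
74 mod 10 = 4, so the number is invalid.

invalid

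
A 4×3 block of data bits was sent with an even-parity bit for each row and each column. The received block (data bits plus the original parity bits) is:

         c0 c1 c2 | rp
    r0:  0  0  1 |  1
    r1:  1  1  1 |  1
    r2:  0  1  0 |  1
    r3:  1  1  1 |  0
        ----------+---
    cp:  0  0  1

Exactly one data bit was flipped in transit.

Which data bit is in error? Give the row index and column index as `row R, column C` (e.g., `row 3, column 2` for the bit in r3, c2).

row 3, column 1

Recompute each row's even parity and compare to rp:
  r0: data parity 1, sent rp 1 → ok
  r1: data parity 1, sent rp 1 → ok
  r2: data parity 1, sent rp 1 → ok
  r3: data parity 1, sent rp 0 → mismatch
Recompute each column's even parity and compare to cp:
  c0: data parity 0, sent cp 0 → ok
  c1: data parity 1, sent cp 0 → mismatch
  c2: data parity 1, sent cp 1 → ok
Exactly one row (r3) and one column (c1) fail → the flipped bit is at their intersection.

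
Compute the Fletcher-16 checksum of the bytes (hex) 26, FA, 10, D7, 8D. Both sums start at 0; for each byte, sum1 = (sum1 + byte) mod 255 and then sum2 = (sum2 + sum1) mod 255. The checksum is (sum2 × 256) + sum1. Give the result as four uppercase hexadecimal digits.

1896

Running sums (mod 255):
  after byte 0 (26): sum1=38, sum2=38
  after byte 1 (FA): sum1=33, sum2=71
  after byte 2 (10): sum1=49, sum2=120
  after byte 3 (D7): sum1=9, sum2=129
  after byte 4 (8D): sum1=150, sum2=24
Checksum = sum2·256 + sum1 = 24·256 + 150 = 6294 = 0x1896.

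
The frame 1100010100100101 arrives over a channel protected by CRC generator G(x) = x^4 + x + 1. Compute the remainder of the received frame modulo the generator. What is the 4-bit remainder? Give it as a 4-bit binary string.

1001

Modulo-2 division of 1100010100100101 by 10011:
  pos 0: 11000 XOR 10011 = 01011
  pos 1: 10111 XOR 10011 = 00100
  pos 3: 10001 XOR 10011 = 00010
  pos 6: 10001 XOR 10011 = 00010
  pos 9: 10001 XOR 10011 = 00010
Remainder = 1001 (nonzero — an error is detected).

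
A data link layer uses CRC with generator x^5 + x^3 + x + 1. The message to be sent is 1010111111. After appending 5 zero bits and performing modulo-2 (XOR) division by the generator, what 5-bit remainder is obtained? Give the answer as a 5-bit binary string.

Append 5 zeros: 101011111100000. Divide by 101011 (XOR where the leading bit is 1):
  pos 0: 101011 XOR 101011 = 000000
  pos 6: 111100 XOR 101011 = 010111
  pos 7: 101110 XOR 101011 = 000101
Remainder (last 5 bits) = 10100. This is the CRC / FCS.

10100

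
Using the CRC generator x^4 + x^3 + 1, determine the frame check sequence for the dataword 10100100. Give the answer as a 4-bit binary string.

Append 4 zeros: 101001000000. Divide by 11001 (XOR where the leading bit is 1):
  pos 0: 10100 XOR 11001 = 01101
  pos 1: 11011 XOR 11001 = 00010
  pos 4: 10000 XOR 11001 = 01001
  pos 5: 10010 XOR 11001 = 01011
  pos 6: 10110 XOR 11001 = 01111
  pos 7: 11110 XOR 11001 = 00111
Remainder (last 4 bits) = 0111. This is the CRC / FCS.

0111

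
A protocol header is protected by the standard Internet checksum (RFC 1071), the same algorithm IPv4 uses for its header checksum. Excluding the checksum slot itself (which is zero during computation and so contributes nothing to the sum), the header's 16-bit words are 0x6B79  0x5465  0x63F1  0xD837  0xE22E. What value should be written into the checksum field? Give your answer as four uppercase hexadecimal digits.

21C9

One's-complement addition (fold any carry out of bit 15 back into bit 0):
  0x6B79 + 0x5465 = 0x0BFDE
  0xBFDE + 0x63F1 = 0x123CF → wrap carry → 0x23D0
  0x23D0 + 0xD837 = 0x0FC07
  0xFC07 + 0xE22E = 0x1DE35 → wrap carry → 0xDE36
One's-complement sum = 0xDE36.
Checksum = ~0xDE36 & 0xFFFF = 0x21C9.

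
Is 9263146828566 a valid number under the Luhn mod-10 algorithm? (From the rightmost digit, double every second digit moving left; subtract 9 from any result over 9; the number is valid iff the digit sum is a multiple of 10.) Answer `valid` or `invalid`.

valid

From the right, keep odd positions and double even positions (subtract 9 from any doubled value over 9):
  doubled (positions 2,4,...): 3 7 7 8 6 4 → sum 35
  kept (positions 1,3,...): 6 5 2 6 1 6 9 → sum 35
Total = 70.
70 mod 10 = 0, so the number is valid.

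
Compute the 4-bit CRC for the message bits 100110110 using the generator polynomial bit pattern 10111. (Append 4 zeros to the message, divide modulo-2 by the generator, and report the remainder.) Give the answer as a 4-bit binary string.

1101

Append 4 zeros: 1001101100000. Divide by 10111 (XOR where the leading bit is 1):
  pos 0: 10011 XOR 10111 = 00100
  pos 2: 10001 XOR 10111 = 00110
  pos 4: 11010 XOR 10111 = 01101
  pos 5: 11010 XOR 10111 = 01101
  pos 6: 11010 XOR 10111 = 01101
  pos 7: 11010 XOR 10111 = 01101
  pos 8: 11010 XOR 10111 = 01101
Remainder (last 4 bits) = 1101. This is the CRC / FCS.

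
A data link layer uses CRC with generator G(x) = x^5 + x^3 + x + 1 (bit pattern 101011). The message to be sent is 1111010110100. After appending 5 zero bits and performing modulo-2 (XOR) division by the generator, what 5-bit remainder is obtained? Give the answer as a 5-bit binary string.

00000

Append 5 zeros: 111101011010000000. Divide by 101011 (XOR where the leading bit is 1):
  pos 0: 111101 XOR 101011 = 010110
  pos 1: 101100 XOR 101011 = 000111
  pos 4: 111110 XOR 101011 = 010101
  pos 5: 101011 XOR 101011 = 000000
Remainder (last 5 bits) = 00000. This is the CRC / FCS.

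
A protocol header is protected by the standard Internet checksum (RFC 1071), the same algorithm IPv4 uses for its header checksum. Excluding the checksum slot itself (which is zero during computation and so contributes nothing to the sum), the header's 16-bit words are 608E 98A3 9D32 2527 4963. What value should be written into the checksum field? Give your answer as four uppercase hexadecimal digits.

FB10

One's-complement addition (fold any carry out of bit 15 back into bit 0):
  0x608E + 0x98A3 = 0x0F931
  0xF931 + 0x9D32 = 0x19663 → wrap carry → 0x9664
  0x9664 + 0x2527 = 0x0BB8B
  0xBB8B + 0x4963 = 0x104EE → wrap carry → 0x04EF
One's-complement sum = 0x04EF.
Checksum = ~0x04EF & 0xFFFF = 0xFB10.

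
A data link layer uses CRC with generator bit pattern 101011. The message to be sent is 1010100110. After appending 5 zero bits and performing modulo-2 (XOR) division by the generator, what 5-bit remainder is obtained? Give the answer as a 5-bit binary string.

Append 5 zeros: 101010011000000. Divide by 101011 (XOR where the leading bit is 1):
  pos 0: 101010 XOR 101011 = 000001
  pos 5: 101100 XOR 101011 = 000111
  pos 8: 111000 XOR 101011 = 010011
  pos 9: 100110 XOR 101011 = 001101
Remainder (last 5 bits) = 01101. This is the CRC / FCS.

01101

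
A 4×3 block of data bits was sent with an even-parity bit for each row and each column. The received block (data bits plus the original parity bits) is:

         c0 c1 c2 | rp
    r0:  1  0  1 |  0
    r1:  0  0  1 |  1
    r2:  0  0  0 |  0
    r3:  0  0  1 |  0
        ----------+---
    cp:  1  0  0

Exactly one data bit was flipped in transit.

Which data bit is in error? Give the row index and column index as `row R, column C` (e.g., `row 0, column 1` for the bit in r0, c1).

Recompute each row's even parity and compare to rp:
  r0: data parity 0, sent rp 0 → ok
  r1: data parity 1, sent rp 1 → ok
  r2: data parity 0, sent rp 0 → ok
  r3: data parity 1, sent rp 0 → mismatch
Recompute each column's even parity and compare to cp:
  c0: data parity 1, sent cp 1 → ok
  c1: data parity 0, sent cp 0 → ok
  c2: data parity 1, sent cp 0 → mismatch
Exactly one row (r3) and one column (c2) fail → the flipped bit is at their intersection.

row 3, column 2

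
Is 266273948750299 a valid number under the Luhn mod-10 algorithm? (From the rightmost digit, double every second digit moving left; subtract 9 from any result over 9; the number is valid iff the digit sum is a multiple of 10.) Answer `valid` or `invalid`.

invalid

From the right, keep odd positions and double even positions (subtract 9 from any doubled value over 9):
  doubled (positions 2,4,...): 9 0 5 8 6 4 3 → sum 35
  kept (positions 1,3,...): 9 2 5 8 9 7 6 2 → sum 48
Total = 83.
83 mod 10 = 3, so the number is invalid.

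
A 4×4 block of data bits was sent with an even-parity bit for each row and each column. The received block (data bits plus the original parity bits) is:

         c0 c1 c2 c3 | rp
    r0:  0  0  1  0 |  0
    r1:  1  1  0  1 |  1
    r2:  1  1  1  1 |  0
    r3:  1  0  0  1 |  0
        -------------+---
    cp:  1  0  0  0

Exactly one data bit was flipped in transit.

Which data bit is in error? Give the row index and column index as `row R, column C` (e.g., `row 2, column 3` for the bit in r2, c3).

row 0, column 3

Recompute each row's even parity and compare to rp:
  r0: data parity 1, sent rp 0 → mismatch
  r1: data parity 1, sent rp 1 → ok
  r2: data parity 0, sent rp 0 → ok
  r3: data parity 0, sent rp 0 → ok
Recompute each column's even parity and compare to cp:
  c0: data parity 1, sent cp 1 → ok
  c1: data parity 0, sent cp 0 → ok
  c2: data parity 0, sent cp 0 → ok
  c3: data parity 1, sent cp 0 → mismatch
Exactly one row (r0) and one column (c3) fail → the flipped bit is at their intersection.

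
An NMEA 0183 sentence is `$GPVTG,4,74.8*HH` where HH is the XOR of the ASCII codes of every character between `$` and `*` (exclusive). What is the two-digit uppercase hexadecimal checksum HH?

XOR the ASCII codes of the payload characters:
  'G' = 0x47 → acc = 0x47
  'P' = 0x50 → acc = 0x17
  'V' = 0x56 → acc = 0x41
  'T' = 0x54 → acc = 0x15
  'G' = 0x47 → acc = 0x52
  ',' = 0x2C → acc = 0x7E
  '4' = 0x34 → acc = 0x4A
  ',' = 0x2C → acc = 0x66
  '7' = 0x37 → acc = 0x51
  '4' = 0x34 → acc = 0x65
  '.' = 0x2E → acc = 0x4B
  '8' = 0x38 → acc = 0x73
Checksum = 0x73.

73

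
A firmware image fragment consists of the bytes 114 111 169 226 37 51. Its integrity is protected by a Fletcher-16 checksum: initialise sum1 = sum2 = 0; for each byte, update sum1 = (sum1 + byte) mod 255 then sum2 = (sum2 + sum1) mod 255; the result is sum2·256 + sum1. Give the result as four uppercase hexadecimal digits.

Running sums (mod 255):
  after byte 0 (114): sum1=114, sum2=114
  after byte 1 (111): sum1=225, sum2=84
  after byte 2 (169): sum1=139, sum2=223
  after byte 3 (226): sum1=110, sum2=78
  after byte 4 (37): sum1=147, sum2=225
  after byte 5 (51): sum1=198, sum2=168
Checksum = sum2·256 + sum1 = 168·256 + 198 = 43206 = 0xA8C6.

A8C6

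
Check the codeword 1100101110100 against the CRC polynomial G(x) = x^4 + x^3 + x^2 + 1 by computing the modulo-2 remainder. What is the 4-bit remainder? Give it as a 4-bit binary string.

Modulo-2 division of 1100101110100 by 11101:
  pos 0: 11001 XOR 11101 = 00100
  pos 2: 10001 XOR 11101 = 01100
  pos 3: 11001 XOR 11101 = 00100
  pos 5: 10010 XOR 11101 = 01111
  pos 6: 11111 XOR 11101 = 00010
Remainder = 1000 (nonzero — an error is detected).

1000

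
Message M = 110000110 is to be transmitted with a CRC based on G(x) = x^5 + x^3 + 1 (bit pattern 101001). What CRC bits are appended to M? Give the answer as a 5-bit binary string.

Append 5 zeros: 11000011000000. Divide by 101001 (XOR where the leading bit is 1):
  pos 0: 110000 XOR 101001 = 011001
  pos 1: 110011 XOR 101001 = 011010
  pos 2: 110101 XOR 101001 = 011100
  pos 3: 111000 XOR 101001 = 010001
  pos 4: 100010 XOR 101001 = 001011
  pos 6: 101100 XOR 101001 = 000101
Remainder (last 5 bits) = 10100. This is the CRC / FCS.

10100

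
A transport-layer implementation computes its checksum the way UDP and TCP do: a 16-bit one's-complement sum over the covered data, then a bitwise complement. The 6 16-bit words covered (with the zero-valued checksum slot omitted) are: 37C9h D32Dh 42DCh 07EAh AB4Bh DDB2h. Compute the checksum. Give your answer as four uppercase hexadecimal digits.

One's-complement addition (fold any carry out of bit 15 back into bit 0):
  0x37C9 + 0xD32D = 0x10AF6 → wrap carry → 0x0AF7
  0x0AF7 + 0x42DC = 0x04DD3
  0x4DD3 + 0x07EA = 0x055BD
  0x55BD + 0xAB4B = 0x10108 → wrap carry → 0x0109
  0x0109 + 0xDDB2 = 0x0DEBB
One's-complement sum = 0xDEBB.
Checksum = ~0xDEBB & 0xFFFF = 0x2144.

2144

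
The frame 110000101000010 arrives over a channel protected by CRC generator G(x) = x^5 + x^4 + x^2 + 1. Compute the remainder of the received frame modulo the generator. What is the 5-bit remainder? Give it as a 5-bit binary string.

Modulo-2 division of 110000101000010 by 110101:
  pos 0: 110000 XOR 110101 = 000101
  pos 3: 101101 XOR 110101 = 011000
  pos 4: 110000 XOR 110101 = 000101
  pos 7: 101000 XOR 110101 = 011101
  pos 8: 111011 XOR 110101 = 001110
Remainder = 11100 (nonzero — an error is detected).

11100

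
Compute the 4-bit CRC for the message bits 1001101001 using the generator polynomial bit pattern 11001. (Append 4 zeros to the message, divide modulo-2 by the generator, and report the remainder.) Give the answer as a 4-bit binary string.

Append 4 zeros: 10011010010000. Divide by 11001 (XOR where the leading bit is 1):
  pos 0: 10011 XOR 11001 = 01010
  pos 1: 10100 XOR 11001 = 01101
  pos 2: 11011 XOR 11001 = 00010
  pos 5: 10001 XOR 11001 = 01000
  pos 6: 10000 XOR 11001 = 01001
  pos 7: 10010 XOR 11001 = 01011
  pos 8: 10110 XOR 11001 = 01111
  pos 9: 11110 XOR 11001 = 00111
Remainder (last 4 bits) = 0111. This is the CRC / FCS.

0111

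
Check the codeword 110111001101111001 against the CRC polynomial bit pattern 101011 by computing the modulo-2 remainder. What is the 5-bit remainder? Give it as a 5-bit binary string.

Modulo-2 division of 110111001101111001 by 101011:
  pos 0: 110111 XOR 101011 = 011100
  pos 1: 111000 XOR 101011 = 010011
  pos 2: 100110 XOR 101011 = 001101
  pos 4: 110111 XOR 101011 = 011100
  pos 5: 111000 XOR 101011 = 010011
  pos 6: 100111 XOR 101011 = 001100
  pos 8: 110011 XOR 101011 = 011000
  pos 9: 110001 XOR 101011 = 011010
  pos 10: 110100 XOR 101011 = 011111
  pos 11: 111110 XOR 101011 = 010101
  pos 12: 101011 XOR 101011 = 000000
Remainder = 00000 (zero — the frame passes the CRC check).

00000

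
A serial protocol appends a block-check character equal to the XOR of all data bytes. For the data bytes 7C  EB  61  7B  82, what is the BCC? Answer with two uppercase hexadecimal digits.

0F

XOR the bytes together:
  start with 0x7C
  0x7C ⊕ 0xEB = 0x97
  0x97 ⊕ 0x61 = 0xF6
  0xF6 ⊕ 0x7B = 0x8D
  0x8D ⊕ 0x82 = 0x0F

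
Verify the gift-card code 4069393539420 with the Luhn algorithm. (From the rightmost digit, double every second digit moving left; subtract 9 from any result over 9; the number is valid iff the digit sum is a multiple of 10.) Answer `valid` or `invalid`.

invalid

From the right, keep odd positions and double even positions (subtract 9 from any doubled value over 9):
  doubled (positions 2,4,...): 4 9 1 9 9 0 → sum 32
  kept (positions 1,3,...): 0 4 3 3 3 6 4 → sum 23
Total = 55.
55 mod 10 = 5, so the number is invalid.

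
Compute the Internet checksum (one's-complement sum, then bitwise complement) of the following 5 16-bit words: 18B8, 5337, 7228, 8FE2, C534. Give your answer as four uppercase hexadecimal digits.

CCD0

One's-complement addition (fold any carry out of bit 15 back into bit 0):
  0x18B8 + 0x5337 = 0x06BEF
  0x6BEF + 0x7228 = 0x0DE17
  0xDE17 + 0x8FE2 = 0x16DF9 → wrap carry → 0x6DFA
  0x6DFA + 0xC534 = 0x1332E → wrap carry → 0x332F
One's-complement sum = 0x332F.
Checksum = ~0x332F & 0xFFFF = 0xCCD0.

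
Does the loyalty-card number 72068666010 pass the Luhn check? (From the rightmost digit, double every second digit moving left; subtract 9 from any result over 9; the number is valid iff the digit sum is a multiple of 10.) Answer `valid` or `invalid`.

invalid

From the right, keep odd positions and double even positions (subtract 9 from any doubled value over 9):
  doubled (positions 2,4,...): 2 3 3 3 4 → sum 15
  kept (positions 1,3,...): 0 0 6 8 0 7 → sum 21
Total = 36.
36 mod 10 = 6, so the number is invalid.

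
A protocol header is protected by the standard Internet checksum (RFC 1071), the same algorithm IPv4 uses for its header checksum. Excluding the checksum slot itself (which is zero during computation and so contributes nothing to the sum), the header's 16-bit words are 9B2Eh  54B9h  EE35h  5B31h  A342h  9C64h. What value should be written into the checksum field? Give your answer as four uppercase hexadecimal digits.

One's-complement addition (fold any carry out of bit 15 back into bit 0):
  0x9B2E + 0x54B9 = 0x0EFE7
  0xEFE7 + 0xEE35 = 0x1DE1C → wrap carry → 0xDE1D
  0xDE1D + 0x5B31 = 0x1394E → wrap carry → 0x394F
  0x394F + 0xA342 = 0x0DC91
  0xDC91 + 0x9C64 = 0x178F5 → wrap carry → 0x78F6
One's-complement sum = 0x78F6.
Checksum = ~0x78F6 & 0xFFFF = 0x8709.

8709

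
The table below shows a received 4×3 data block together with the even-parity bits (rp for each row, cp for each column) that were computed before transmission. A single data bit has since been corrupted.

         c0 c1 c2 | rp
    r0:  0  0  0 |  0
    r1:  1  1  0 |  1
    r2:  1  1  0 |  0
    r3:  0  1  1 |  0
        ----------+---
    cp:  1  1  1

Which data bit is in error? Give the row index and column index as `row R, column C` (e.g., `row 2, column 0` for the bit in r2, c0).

row 1, column 0

Recompute each row's even parity and compare to rp:
  r0: data parity 0, sent rp 0 → ok
  r1: data parity 0, sent rp 1 → mismatch
  r2: data parity 0, sent rp 0 → ok
  r3: data parity 0, sent rp 0 → ok
Recompute each column's even parity and compare to cp:
  c0: data parity 0, sent cp 1 → mismatch
  c1: data parity 1, sent cp 1 → ok
  c2: data parity 1, sent cp 1 → ok
Exactly one row (r1) and one column (c0) fail → the flipped bit is at their intersection.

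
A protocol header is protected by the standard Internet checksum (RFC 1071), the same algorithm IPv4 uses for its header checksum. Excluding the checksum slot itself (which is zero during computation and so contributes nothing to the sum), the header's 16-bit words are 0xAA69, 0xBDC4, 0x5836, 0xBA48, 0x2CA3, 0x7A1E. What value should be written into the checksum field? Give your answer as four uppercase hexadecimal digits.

DE90

One's-complement addition (fold any carry out of bit 15 back into bit 0):
  0xAA69 + 0xBDC4 = 0x1682D → wrap carry → 0x682E
  0x682E + 0x5836 = 0x0C064
  0xC064 + 0xBA48 = 0x17AAC → wrap carry → 0x7AAD
  0x7AAD + 0x2CA3 = 0x0A750
  0xA750 + 0x7A1E = 0x1216E → wrap carry → 0x216F
One's-complement sum = 0x216F.
Checksum = ~0x216F & 0xFFFF = 0xDE90.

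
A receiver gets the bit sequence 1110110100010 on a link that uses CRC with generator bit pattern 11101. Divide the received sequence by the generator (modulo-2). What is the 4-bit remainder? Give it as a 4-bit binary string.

0100

Modulo-2 division of 1110110100010 by 11101:
  pos 0: 11101 XOR 11101 = 00000
  pos 5: 10100 XOR 11101 = 01001
  pos 6: 10010 XOR 11101 = 01111
  pos 7: 11111 XOR 11101 = 00010
Remainder = 0100 (nonzero — an error is detected).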